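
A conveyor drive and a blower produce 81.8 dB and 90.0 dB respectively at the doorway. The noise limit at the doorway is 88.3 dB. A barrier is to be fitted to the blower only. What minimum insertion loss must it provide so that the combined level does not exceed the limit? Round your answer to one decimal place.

Fixed contribution from the other source: Σ 10^(L/10) = 10^(81.8/10) = 1.514e+08 (81.80 dB).
The limit corresponds to 10^(88.3/10) = 6.761e+08; subtracting the fixed part leaves 5.247e+08 for the blower, i.e. 87.20 dB.
Required insertion loss = 90.0 − 87.20 = 2.80 dB.

2.8 dB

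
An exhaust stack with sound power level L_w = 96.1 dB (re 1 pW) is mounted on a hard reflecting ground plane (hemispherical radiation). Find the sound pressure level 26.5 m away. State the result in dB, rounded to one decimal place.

59.7 dB

L_p = L_w − 10·log₁₀(2π·r²) with r = 26.5 m.
2π·r² = 4412 m², 10·log₁₀ of that is 36.447 dB.
L_p = 96.1 − 36.447 = 59.65 dB.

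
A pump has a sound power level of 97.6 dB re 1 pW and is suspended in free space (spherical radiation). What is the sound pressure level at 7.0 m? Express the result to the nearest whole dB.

70 dB

L_p = L_w − 10·log₁₀(4π·r²) with r = 7.0 m.
4π·r² = 615.8 m², 10·log₁₀ of that is 27.894 dB.
L_p = 97.6 − 27.894 = 69.71 dB.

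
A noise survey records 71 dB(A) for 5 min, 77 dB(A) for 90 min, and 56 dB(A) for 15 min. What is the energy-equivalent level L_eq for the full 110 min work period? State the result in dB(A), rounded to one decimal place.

76.2 dB(A)

The energy average is taken in the linear domain: L_eq = 10·log₁₀[(Σ tᵢ·10^(Lᵢ/10))/T], T = 110 min.
Σ tᵢ·10^(Lᵢ/10) = 5·10^(71/10) + 90·10^(77/10) + 15·10^(56/10) = 4.580e+09.
L_eq = 10·log₁₀(4.580e+09/110) = 76.19 dB(A).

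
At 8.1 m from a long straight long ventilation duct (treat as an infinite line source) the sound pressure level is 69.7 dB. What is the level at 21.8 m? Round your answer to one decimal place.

Cylindrical spreading from a line source gives a 10·log₁₀(r₂/r₁) drop.
L₂ = 69.7 − 10·log₁₀(21.8/8.1) = 69.7 − 4.300 = 65.40 dB.

65.4 dB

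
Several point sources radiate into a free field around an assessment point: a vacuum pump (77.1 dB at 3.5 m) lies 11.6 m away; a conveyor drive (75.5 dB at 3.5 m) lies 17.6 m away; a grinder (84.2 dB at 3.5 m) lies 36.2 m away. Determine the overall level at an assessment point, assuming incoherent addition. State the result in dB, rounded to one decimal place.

Propagate each source to the receiver with L = L_ref − 20·log₁₀(r/r_ref), then add intensities.
vacuum pump: 77.1 − 20·log₁₀(11.6/3.5) = 77.1 − 10.41 = 66.69 dB.
conveyor drive: 75.5 − 20·log₁₀(17.6/3.5) = 75.5 − 14.03 = 61.47 dB.
grinder: 84.2 − 20·log₁₀(36.2/3.5) = 84.2 − 20.29 = 63.91 dB.
Σ 10^(L/10) = 8.531e+06 → L_total = 10·log₁₀(8.531e+06) = 69.31 dB.

69.3 dB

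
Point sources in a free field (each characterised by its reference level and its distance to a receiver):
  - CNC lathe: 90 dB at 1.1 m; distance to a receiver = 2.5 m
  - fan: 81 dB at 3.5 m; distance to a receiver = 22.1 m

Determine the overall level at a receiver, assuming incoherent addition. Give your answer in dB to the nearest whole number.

83 dB

First find each source's level at the receiver (point-source: −20·log₁₀(r/r_ref)), then combine on an intensity basis.
CNC lathe: 90 − 20·log₁₀(2.5/1.1) = 90 − 7.13 = 82.87 dB.
fan: 81 − 20·log₁₀(22.1/3.5) = 81 − 16.01 = 64.99 dB.
Σ 10^(L/10) = 1.968e+08 → L_total = 10·log₁₀(1.968e+08) = 82.94 dB.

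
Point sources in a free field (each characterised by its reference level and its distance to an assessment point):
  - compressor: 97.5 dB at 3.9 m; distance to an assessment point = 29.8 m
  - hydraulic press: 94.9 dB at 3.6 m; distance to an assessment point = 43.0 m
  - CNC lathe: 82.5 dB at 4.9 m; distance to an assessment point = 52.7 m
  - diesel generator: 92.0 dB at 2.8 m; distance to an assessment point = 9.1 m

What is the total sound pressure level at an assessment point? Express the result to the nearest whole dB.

84 dB

Apply inverse-square spreading to bring every level to the receiver, then sum 10^(L/10).
compressor: 97.5 − 20·log₁₀(29.8/3.9) = 97.5 − 17.66 = 79.84 dB.
hydraulic press: 94.9 − 20·log₁₀(43.0/3.6) = 94.9 − 21.54 = 73.36 dB.
CNC lathe: 82.5 − 20·log₁₀(52.7/4.9) = 82.5 − 20.63 = 61.87 dB.
diesel generator: 92.0 − 20·log₁₀(9.1/2.8) = 92.0 − 10.24 = 81.76 dB.
Σ 10^(L/10) = 2.696e+08 → L_total = 10·log₁₀(2.696e+08) = 84.31 dB.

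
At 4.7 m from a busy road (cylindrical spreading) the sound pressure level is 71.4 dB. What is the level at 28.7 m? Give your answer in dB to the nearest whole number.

64 dB

Cylindrical spreading from a line source gives a 10·log₁₀(r₂/r₁) drop.
L₂ = 71.4 − 10·log₁₀(28.7/4.7) = 71.4 − 7.858 = 63.54 dB.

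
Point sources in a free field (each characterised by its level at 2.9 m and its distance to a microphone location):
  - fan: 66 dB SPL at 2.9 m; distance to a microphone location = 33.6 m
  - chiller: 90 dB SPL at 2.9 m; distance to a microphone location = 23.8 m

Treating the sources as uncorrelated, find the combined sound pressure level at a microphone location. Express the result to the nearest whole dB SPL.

Propagate each source to the receiver with L = L_ref − 20·log₁₀(r/r_ref), then add intensities.
fan: 66 − 20·log₁₀(33.6/2.9) = 66 − 21.28 = 44.72 dB SPL.
chiller: 90 − 20·log₁₀(23.8/2.9) = 90 − 18.28 = 71.72 dB SPL.
Σ 10^(L/10) = 1.488e+07 → L_total = 10·log₁₀(1.488e+07) = 71.73 dB SPL.

72 dB SPL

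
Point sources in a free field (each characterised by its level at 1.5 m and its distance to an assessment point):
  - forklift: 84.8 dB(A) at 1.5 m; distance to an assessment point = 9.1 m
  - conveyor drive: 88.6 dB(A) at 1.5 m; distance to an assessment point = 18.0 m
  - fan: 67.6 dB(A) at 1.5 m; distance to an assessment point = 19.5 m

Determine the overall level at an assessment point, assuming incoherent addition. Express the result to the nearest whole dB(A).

71 dB(A)

Propagate each source to the receiver with L = L_ref − 20·log₁₀(r/r_ref), then add intensities.
forklift: 84.8 − 20·log₁₀(9.1/1.5) = 84.8 − 15.66 = 69.14 dB(A).
conveyor drive: 88.6 − 20·log₁₀(18.0/1.5) = 88.6 − 21.58 = 67.02 dB(A).
fan: 67.6 − 20·log₁₀(19.5/1.5) = 67.6 − 22.28 = 45.32 dB(A).
Σ 10^(L/10) = 1.327e+07 → L_total = 10·log₁₀(1.327e+07) = 71.23 dB(A).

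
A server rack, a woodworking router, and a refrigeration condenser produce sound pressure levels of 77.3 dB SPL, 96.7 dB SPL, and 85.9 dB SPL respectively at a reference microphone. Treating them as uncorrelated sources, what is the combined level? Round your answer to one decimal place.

97.1 dB SPL

For uncorrelated sources the intensities add, so convert each level to linear form, sum, and take 10·log₁₀ of the total.
Σ 10^(L/10) = 10^(77.3/10) + 10^(96.7/10) + 10^(85.9/10) = 5.120e+09.
L_total = 10·log₁₀(5.120e+09) = 97.09 dB SPL.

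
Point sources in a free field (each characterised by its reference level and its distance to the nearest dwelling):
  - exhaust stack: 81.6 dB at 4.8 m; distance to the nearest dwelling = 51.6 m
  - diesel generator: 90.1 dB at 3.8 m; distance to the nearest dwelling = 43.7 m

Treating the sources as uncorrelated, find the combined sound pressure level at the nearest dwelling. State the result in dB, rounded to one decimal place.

69.5 dB

Propagate each source to the receiver with L = L_ref − 20·log₁₀(r/r_ref), then add intensities.
exhaust stack: 81.6 − 20·log₁₀(51.6/4.8) = 81.6 − 20.63 = 60.97 dB.
diesel generator: 90.1 − 20·log₁₀(43.7/3.8) = 90.1 − 21.21 = 68.89 dB.
Σ 10^(L/10) = 8.988e+06 → L_total = 10·log₁₀(8.988e+06) = 69.54 dB.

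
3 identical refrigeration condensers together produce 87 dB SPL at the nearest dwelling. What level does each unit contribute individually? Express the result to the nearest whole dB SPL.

Dividing the total intensity by 3 lowers the level by 10·log₁₀ 3 = 4.771 dB: L₁ = 87 − 4.771.

82 dB SPL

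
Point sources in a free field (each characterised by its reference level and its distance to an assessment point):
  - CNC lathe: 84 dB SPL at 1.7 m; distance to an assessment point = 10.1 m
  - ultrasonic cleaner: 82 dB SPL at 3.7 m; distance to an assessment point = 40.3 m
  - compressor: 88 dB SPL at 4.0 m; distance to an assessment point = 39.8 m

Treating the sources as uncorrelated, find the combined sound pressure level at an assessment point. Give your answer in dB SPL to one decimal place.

First find each source's level at the receiver (point-source: −20·log₁₀(r/r_ref)), then combine on an intensity basis.
CNC lathe: 84 − 20·log₁₀(10.1/1.7) = 84 − 15.48 = 68.52 dB SPL.
ultrasonic cleaner: 82 − 20·log₁₀(40.3/3.7) = 82 − 20.74 = 61.26 dB SPL.
compressor: 88 − 20·log₁₀(39.8/4.0) = 88 − 19.96 = 68.04 dB SPL.
Σ 10^(L/10) = 1.483e+07 → L_total = 10·log₁₀(1.483e+07) = 71.71 dB SPL.

71.7 dB SPL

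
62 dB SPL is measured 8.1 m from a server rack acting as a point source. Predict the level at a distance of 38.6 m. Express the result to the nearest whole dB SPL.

For a point source, L₂ = L₁ − 20·log₁₀(r₂/r₁).
L₂ = 62 − 20·log₁₀(38.6/8.1) = 62 − 13.562 = 48.44 dB SPL.

48 dB SPL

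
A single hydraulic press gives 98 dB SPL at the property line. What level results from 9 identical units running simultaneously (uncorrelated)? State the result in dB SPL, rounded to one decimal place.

107.5 dB SPL

With 9 equal, uncorrelated contributions the intensity is 9× that of one unit, giving a rise of 10·log₁₀ 9.
L_total = 98 + 10·log₁₀(9) = 98 + 9.542 = 107.54 dB SPL.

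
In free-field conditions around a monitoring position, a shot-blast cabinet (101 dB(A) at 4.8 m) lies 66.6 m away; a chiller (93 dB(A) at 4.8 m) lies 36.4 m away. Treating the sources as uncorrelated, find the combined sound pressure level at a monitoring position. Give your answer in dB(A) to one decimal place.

80.0 dB(A)

First find each source's level at the receiver (point-source: −20·log₁₀(r/r_ref)), then combine on an intensity basis.
shot-blast cabinet: 101 − 20·log₁₀(66.6/4.8) = 101 − 22.84 = 78.16 dB(A).
chiller: 93 − 20·log₁₀(36.4/4.8) = 93 − 17.60 = 75.40 dB(A).
Σ 10^(L/10) = 1.001e+08 → L_total = 10·log₁₀(1.001e+08) = 80.00 dB(A).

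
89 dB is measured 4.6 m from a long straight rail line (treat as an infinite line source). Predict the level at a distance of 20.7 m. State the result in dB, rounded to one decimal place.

Cylindrical spreading from a line source gives a 10·log₁₀(r₂/r₁) drop.
L₂ = 89 − 10·log₁₀(20.7/4.6) = 89 − 6.532 = 82.47 dB.

82.5 dB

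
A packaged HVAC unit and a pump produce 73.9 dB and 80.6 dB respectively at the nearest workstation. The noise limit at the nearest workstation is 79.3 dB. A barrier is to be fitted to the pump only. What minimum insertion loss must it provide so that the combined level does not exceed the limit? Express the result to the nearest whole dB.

The untreated sources together contribute 10^(73.9/10) = 2.455e+07, i.e. 73.90 dB.
To meet 79.3 dB overall, the treated pump may contribute at most 10^(79.3/10) − 2.455e+07 = 6.057e+07, i.e. 77.82 dB.
Required insertion loss = 80.6 − 77.82 = 2.78 dB.

3 dB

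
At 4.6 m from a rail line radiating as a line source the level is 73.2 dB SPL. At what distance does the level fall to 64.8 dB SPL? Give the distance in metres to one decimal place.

31.8 m

For a line source L₁ − L₂ = 10·log₁₀(r₂/r₁), so r₂ = r₁·10^((L₁−L₂)/10).
r₂ = 4.6·10^((73.2−64.8)/10) = 4.6·10^(8.4/10) = 31.82 m.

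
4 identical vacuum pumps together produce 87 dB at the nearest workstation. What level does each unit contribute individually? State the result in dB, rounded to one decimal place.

4 equal contributions raise the level by 10·log₁₀ 4 = 6.021 dB, so each unit alone gives 87 − 6.021.

81.0 dB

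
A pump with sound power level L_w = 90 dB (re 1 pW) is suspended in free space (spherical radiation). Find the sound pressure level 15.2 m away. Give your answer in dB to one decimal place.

55.4 dB

The power spreads over a sphere of area 4π·r², so L_p = L_w − 10·log₁₀(4π·r²).
4π·r² = 2903 m², 10·log₁₀ of that is 34.629 dB.
L_p = 90 − 34.629 = 55.37 dB.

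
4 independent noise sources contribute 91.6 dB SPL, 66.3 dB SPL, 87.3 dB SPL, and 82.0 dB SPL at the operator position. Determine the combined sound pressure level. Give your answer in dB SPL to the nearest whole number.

93 dB SPL

Incoherent sources combine by intensity addition: L_total = 10·log₁₀(Σ 10^(L_i/10)).
Σ 10^(L/10) = 10^(91.6/10) + 10^(66.3/10) + 10^(87.3/10) + 10^(82.0/10) = 2.145e+09.
L_total = 10·log₁₀(2.145e+09) = 93.31 dB SPL.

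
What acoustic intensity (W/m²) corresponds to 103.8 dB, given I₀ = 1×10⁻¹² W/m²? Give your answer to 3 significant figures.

I = I₀·10^(L/10) = 10⁻¹² × 10^(103.8/10) = 10^(-1.620).

0.0240 W/m²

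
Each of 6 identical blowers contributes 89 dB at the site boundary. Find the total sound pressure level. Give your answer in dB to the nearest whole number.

With 6 equal, uncorrelated contributions the intensity is 6× that of one unit, giving a rise of 10·log₁₀ 6.
L_total = 89 + 10·log₁₀(6) = 89 + 7.782 = 96.78 dB.

97 dB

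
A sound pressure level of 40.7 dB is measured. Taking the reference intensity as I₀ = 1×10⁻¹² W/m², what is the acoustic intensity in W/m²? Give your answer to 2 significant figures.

1.2e-08 W/m²

I/I₀ = 10^(40.7/10) = 1.175e+04, so I = 1.175e+04 × 10⁻¹² W/m².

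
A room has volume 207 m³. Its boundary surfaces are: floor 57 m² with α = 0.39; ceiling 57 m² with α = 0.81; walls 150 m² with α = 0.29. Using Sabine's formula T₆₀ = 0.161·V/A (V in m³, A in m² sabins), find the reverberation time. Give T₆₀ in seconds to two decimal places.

Summing Sᵢαᵢ: 57·0.39 + 57·0.81 + 150·0.29 = 111.90 m².
T₆₀ = 0.161 × 207 / 111.90 = 0.298 s.

0.30 s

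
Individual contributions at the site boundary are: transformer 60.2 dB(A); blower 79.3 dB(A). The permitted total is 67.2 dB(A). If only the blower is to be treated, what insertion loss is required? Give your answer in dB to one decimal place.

The untreated sources together contribute 10^(60.2/10) = 1.047e+06, i.e. 60.20 dB(A).
To meet 67.2 dB(A) overall, the treated blower may contribute at most 10^(67.2/10) − 1.047e+06 = 4.201e+06, i.e. 66.23 dB(A).
Required insertion loss = 79.3 − 66.23 = 13.07 dB.

13.1 dB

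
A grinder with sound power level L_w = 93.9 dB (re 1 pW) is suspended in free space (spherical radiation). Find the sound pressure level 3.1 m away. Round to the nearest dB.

Free-field spherical radiation: L_p = L_w − 10·log₁₀(4π·r²), r = 3.1 m.
4π·r² = 120.8 m², 10·log₁₀ of that is 20.819 dB.
L_p = 93.9 − 20.819 = 73.08 dB.

73 dB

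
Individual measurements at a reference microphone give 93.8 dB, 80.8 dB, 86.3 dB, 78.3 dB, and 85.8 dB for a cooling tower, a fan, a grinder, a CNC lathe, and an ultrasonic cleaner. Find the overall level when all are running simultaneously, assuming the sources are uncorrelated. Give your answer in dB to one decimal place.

95.3 dB

For uncorrelated sources the intensities add, so convert each level to linear form, sum, and take 10·log₁₀ of the total.
Σ 10^(L/10) = 10^(93.8/10) + 10^(80.8/10) + 10^(86.3/10) + 10^(78.3/10) + 10^(85.8/10) = 3.393e+09.
L_total = 10·log₁₀(3.393e+09) = 95.31 dB.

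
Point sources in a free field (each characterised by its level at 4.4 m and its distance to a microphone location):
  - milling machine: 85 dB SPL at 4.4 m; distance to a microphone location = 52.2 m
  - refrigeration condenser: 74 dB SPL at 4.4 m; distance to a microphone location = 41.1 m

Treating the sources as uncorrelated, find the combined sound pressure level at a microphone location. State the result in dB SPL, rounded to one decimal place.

64.0 dB SPL

Apply inverse-square spreading to bring every level to the receiver, then sum 10^(L/10).
milling machine: 85 − 20·log₁₀(52.2/4.4) = 85 − 21.48 = 63.52 dB SPL.
refrigeration condenser: 74 − 20·log₁₀(41.1/4.4) = 74 − 19.41 = 54.59 dB SPL.
Σ 10^(L/10) = 2.535e+06 → L_total = 10·log₁₀(2.535e+06) = 64.04 dB SPL.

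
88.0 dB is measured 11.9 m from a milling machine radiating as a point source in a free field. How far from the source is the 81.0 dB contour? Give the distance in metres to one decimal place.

For a point source L₁ − L₂ = 20·log₁₀(r₂/r₁), so r₂ = r₁·10^((L₁−L₂)/20).
r₂ = 11.9·10^((88.0−81.0)/20) = 11.9·10^(7.0/20) = 26.64 m.

26.6 m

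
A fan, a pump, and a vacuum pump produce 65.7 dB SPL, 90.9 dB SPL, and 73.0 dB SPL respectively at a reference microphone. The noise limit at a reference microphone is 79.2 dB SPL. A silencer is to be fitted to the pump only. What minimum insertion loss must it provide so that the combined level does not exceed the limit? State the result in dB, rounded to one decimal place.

13.2 dB

The untreated sources together contribute 10^(65.7/10) + 10^(73.0/10) = 2.367e+07, i.e. 73.74 dB SPL.
To meet 79.2 dB SPL overall, the treated pump may contribute at most 10^(79.2/10) − 2.367e+07 = 5.951e+07, i.e. 77.75 dB SPL.
Required insertion loss = 90.9 − 77.75 = 13.15 dB.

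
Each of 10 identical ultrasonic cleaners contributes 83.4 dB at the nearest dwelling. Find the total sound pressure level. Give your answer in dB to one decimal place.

N identical incoherent sources raise the level by 10·log₁₀ N.
L_total = 83.4 + 10·log₁₀(10) = 83.4 + 10.000 = 93.40 dB.

93.4 dB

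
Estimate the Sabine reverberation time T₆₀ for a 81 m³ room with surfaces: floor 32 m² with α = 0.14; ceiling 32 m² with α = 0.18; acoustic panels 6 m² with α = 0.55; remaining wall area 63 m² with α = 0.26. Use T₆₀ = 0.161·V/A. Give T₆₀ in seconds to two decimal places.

0.44 s

Total absorption A = 32·0.14 + 32·0.18 + 6·0.55 + 63·0.26 = 29.92 m² sabins.
T₆₀ = 0.161 × 81 / 29.92 = 0.436 s.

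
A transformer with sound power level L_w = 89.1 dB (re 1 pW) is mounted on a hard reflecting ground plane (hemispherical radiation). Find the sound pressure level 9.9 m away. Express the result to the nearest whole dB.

L_p = L_w − 10·log₁₀(2π·r²) with r = 9.9 m.
2π·r² = 615.8 m², 10·log₁₀ of that is 27.895 dB.
L_p = 89.1 − 27.895 = 61.21 dB.

61 dB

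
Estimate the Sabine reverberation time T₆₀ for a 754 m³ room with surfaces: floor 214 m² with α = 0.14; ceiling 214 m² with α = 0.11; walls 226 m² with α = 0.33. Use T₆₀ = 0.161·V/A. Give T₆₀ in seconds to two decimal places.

0.95 s

Summing Sᵢαᵢ: 214·0.14 + 214·0.11 + 226·0.33 = 128.08 m².
T₆₀ = 0.161 × 754 / 128.08 = 0.948 s.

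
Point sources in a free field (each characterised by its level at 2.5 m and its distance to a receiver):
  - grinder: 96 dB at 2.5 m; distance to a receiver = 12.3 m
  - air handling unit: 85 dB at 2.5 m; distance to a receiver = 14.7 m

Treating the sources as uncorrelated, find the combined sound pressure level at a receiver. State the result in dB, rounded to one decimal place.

82.4 dB

First find each source's level at the receiver (point-source: −20·log₁₀(r/r_ref)), then combine on an intensity basis.
grinder: 96 − 20·log₁₀(12.3/2.5) = 96 − 13.84 = 82.16 dB.
air handling unit: 85 − 20·log₁₀(14.7/2.5) = 85 − 15.39 = 69.61 dB.
Σ 10^(L/10) = 1.736e+08 → L_total = 10·log₁₀(1.736e+08) = 82.40 dB.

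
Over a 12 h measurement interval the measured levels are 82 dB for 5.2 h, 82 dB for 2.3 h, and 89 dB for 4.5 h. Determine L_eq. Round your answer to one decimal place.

86.0 dB

The energy average is taken in the linear domain: L_eq = 10·log₁₀[(Σ tᵢ·10^(Lᵢ/10))/T], T = 12 h.
Σ tᵢ·10^(Lᵢ/10) = 5.2·10^(82/10) + 2.3·10^(82/10) + 4.5·10^(89/10) = 4.763e+09.
L_eq = 10·log₁₀(4.763e+09/12) = 85.99 dB.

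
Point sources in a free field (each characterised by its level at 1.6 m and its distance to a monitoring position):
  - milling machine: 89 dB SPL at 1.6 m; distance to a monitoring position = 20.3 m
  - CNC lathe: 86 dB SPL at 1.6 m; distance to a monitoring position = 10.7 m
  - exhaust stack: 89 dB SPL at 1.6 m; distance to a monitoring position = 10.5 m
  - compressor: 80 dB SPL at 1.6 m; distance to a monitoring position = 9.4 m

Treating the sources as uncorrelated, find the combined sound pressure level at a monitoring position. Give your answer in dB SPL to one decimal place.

First find each source's level at the receiver (point-source: −20·log₁₀(r/r_ref)), then combine on an intensity basis.
milling machine: 89 − 20·log₁₀(20.3/1.6) = 89 − 22.07 = 66.93 dB SPL.
CNC lathe: 86 − 20·log₁₀(10.7/1.6) = 86 − 16.51 = 69.49 dB SPL.
exhaust stack: 89 − 20·log₁₀(10.5/1.6) = 89 − 16.34 = 72.66 dB SPL.
compressor: 80 − 20·log₁₀(9.4/1.6) = 80 − 15.38 = 64.62 dB SPL.
Σ 10^(L/10) = 3.518e+07 → L_total = 10·log₁₀(3.518e+07) = 75.46 dB SPL.

75.5 dB SPL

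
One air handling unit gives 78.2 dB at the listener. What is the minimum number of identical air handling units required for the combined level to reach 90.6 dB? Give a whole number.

N identical sources give L₁ + 10·log₁₀ N, so require 10·log₁₀ N ≥ 90.6 − 78.2 = 12.4 dB.
N ≥ 10^(12.4/10) = 17.378, so N = 18.

18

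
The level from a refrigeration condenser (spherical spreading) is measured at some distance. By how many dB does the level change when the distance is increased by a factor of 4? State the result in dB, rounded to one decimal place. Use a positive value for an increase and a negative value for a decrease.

-12.0 dB

With spherical spreading the level changes by −20·log₁₀(r₂/r₁).
ΔL = −20·log₁₀(4) = -12.04 dB.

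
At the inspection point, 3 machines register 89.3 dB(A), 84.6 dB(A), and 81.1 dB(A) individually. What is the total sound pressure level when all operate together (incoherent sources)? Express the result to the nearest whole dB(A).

91 dB(A)

For uncorrelated sources the intensities add, so convert each level to linear form, sum, and take 10·log₁₀ of the total.
Σ 10^(L/10) = 10^(89.3/10) + 10^(84.6/10) + 10^(81.1/10) = 1.268e+09.
L_total = 10·log₁₀(1.268e+09) = 91.03 dB(A).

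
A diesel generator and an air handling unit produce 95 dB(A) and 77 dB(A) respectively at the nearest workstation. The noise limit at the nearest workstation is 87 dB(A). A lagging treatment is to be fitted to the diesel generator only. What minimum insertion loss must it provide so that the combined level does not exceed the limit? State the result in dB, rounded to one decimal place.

8.5 dB

Fixed contribution from the other source: Σ 10^(L/10) = 10^(77/10) = 5.012e+07 (77.00 dB(A)).
The limit corresponds to 10^(87/10) = 5.012e+08; subtracting the fixed part leaves 4.511e+08 for the diesel generator, i.e. 86.54 dB(A).
Required insertion loss = 95 − 86.54 = 8.46 dB.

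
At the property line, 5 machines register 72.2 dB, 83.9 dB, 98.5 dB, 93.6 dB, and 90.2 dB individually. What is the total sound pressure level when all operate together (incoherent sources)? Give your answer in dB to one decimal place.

Incoherent sources combine by intensity addition: L_total = 10·log₁₀(Σ 10^(L_i/10)).
Σ 10^(L/10) = 10^(72.2/10) + 10^(83.9/10) + 10^(98.5/10) + 10^(93.6/10) + 10^(90.2/10) = 1.068e+10.
L_total = 10·log₁₀(1.068e+10) = 100.29 dB.

100.3 dB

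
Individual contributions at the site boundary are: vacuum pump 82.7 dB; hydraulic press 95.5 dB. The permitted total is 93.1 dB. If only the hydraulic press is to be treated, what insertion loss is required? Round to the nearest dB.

3 dB

Fixed contribution from the other source: Σ 10^(L/10) = 10^(82.7/10) = 1.862e+08 (82.70 dB).
To meet 93.1 dB overall, the treated hydraulic press may contribute at most 10^(93.1/10) − 1.862e+08 = 1.856e+09, i.e. 92.68 dB.
So the hydraulic press must be reduced from 95.5 to 92.68 dB: IL = 2.82 dB.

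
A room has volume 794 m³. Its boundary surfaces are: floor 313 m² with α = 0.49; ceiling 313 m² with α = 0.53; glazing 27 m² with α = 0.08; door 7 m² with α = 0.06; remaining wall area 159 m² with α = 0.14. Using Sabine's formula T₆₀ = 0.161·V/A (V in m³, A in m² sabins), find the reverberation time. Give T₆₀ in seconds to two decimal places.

0.37 s

Total absorption A = 313·0.49 + 313·0.53 + 27·0.08 + 7·0.06 + 159·0.14 = 344.10 m² sabins.
T₆₀ = 0.161 × 794 / 344.10 = 0.372 s.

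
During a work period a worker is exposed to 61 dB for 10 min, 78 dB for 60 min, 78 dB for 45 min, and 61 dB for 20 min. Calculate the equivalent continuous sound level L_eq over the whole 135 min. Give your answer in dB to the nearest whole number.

The energy average is taken in the linear domain: L_eq = 10·log₁₀[(Σ tᵢ·10^(Lᵢ/10))/T], T = 135 min.
Σ tᵢ·10^(Lᵢ/10) = 10·10^(61/10) + 60·10^(78/10) + 45·10^(78/10) + 20·10^(61/10) = 6.663e+09.
L_eq = 10·log₁₀(6.663e+09/135) = 76.93 dB.

77 dB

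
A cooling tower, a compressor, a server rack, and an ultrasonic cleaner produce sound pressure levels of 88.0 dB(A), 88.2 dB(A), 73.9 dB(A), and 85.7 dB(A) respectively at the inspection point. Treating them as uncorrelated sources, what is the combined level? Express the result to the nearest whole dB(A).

92 dB(A)

Incoherent sources combine by intensity addition: L_total = 10·log₁₀(Σ 10^(L_i/10)).
Σ 10^(L/10) = 10^(88.0/10) + 10^(88.2/10) + 10^(73.9/10) + 10^(85.7/10) = 1.688e+09.
L_total = 10·log₁₀(1.688e+09) = 92.27 dB(A).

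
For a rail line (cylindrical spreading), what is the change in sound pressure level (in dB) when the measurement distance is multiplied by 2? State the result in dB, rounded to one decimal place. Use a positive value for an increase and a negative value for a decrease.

-3.0 dB

A line source loses 3 dB per doubling of distance; generally ΔL = −10·log₁₀(r₂/r₁).
ΔL = −10·log₁₀(2) = -3.01 dB.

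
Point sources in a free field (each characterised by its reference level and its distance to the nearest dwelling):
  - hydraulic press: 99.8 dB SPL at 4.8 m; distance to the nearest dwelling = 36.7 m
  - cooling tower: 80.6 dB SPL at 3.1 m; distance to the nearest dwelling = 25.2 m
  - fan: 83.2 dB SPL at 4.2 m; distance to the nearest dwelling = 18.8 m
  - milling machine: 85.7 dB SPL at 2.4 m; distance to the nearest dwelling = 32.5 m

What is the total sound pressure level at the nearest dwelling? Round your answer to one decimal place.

Apply inverse-square spreading to bring every level to the receiver, then sum 10^(L/10).
hydraulic press: 99.8 − 20·log₁₀(36.7/4.8) = 99.8 − 17.67 = 82.13 dB SPL.
cooling tower: 80.6 − 20·log₁₀(25.2/3.1) = 80.6 − 18.20 = 62.40 dB SPL.
fan: 83.2 − 20·log₁₀(18.8/4.2) = 83.2 − 13.02 = 70.18 dB SPL.
milling machine: 85.7 − 20·log₁₀(32.5/2.4) = 85.7 − 22.63 = 63.07 dB SPL.
Σ 10^(L/10) = 1.776e+08 → L_total = 10·log₁₀(1.776e+08) = 82.49 dB SPL.

82.5 dB SPL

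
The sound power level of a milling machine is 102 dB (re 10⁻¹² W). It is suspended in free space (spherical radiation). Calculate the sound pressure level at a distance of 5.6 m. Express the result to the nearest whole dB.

76 dB

The power spreads over a sphere of area 4π·r², so L_p = L_w − 10·log₁₀(4π·r²).
4π·r² = 394.1 m², 10·log₁₀ of that is 25.956 dB.
L_p = 102 − 25.956 = 76.04 dB.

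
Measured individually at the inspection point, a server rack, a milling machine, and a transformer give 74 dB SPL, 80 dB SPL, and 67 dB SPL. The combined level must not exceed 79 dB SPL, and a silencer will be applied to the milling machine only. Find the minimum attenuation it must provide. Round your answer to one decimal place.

Everything except the milling machine sums to 10^(74/10) + 10^(67/10) = 3.013e+07 in linear terms, 74.79 dB SPL.
To meet 79 dB SPL overall, the treated milling machine may contribute at most 10^(79/10) − 3.013e+07 = 4.930e+07, i.e. 76.93 dB SPL.
Required insertion loss = 80 − 76.93 = 3.07 dB.

3.1 dB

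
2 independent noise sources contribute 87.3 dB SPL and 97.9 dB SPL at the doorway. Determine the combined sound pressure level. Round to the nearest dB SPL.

98 dB SPL

Incoherent sources combine by intensity addition: L_total = 10·log₁₀(Σ 10^(L_i/10)).
Σ 10^(L/10) = 10^(87.3/10) + 10^(97.9/10) = 6.703e+09.
L_total = 10·log₁₀(6.703e+09) = 98.26 dB SPL.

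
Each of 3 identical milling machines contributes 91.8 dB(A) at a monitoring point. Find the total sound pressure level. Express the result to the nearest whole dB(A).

With 3 equal, uncorrelated contributions the intensity is 3× that of one unit, giving a rise of 10·log₁₀ 3.
L_total = 91.8 + 10·log₁₀(3) = 91.8 + 4.771 = 96.57 dB(A).

97 dB(A)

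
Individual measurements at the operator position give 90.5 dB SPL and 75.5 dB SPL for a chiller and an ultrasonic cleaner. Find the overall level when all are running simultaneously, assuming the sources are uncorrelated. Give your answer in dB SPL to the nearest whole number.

Incoherent sources combine by intensity addition: L_total = 10·log₁₀(Σ 10^(L_i/10)).
Σ 10^(L/10) = 10^(90.5/10) + 10^(75.5/10) = 1.157e+09.
L_total = 10·log₁₀(1.157e+09) = 90.64 dB SPL.

91 dB SPL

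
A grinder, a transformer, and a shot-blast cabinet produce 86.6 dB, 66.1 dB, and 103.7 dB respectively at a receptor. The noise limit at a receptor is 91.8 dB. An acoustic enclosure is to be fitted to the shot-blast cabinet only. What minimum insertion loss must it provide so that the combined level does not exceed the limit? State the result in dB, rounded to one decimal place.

13.5 dB

Fixed contribution from the other sources: Σ 10^(L/10) = 10^(86.6/10) + 10^(66.1/10) = 4.612e+08 (86.64 dB).
To meet 91.8 dB overall, the treated shot-blast cabinet may contribute at most 10^(91.8/10) − 4.612e+08 = 1.052e+09, i.e. 90.22 dB.
Required insertion loss = 103.7 − 90.22 = 13.48 dB.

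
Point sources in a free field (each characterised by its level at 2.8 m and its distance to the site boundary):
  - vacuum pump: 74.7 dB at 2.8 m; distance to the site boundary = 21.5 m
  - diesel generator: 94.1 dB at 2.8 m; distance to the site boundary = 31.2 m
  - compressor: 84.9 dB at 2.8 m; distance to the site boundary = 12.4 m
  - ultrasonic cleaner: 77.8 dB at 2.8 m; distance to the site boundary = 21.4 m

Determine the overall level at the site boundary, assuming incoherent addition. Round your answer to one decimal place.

75.8 dB

Apply inverse-square spreading to bring every level to the receiver, then sum 10^(L/10).
vacuum pump: 74.7 − 20·log₁₀(21.5/2.8) = 74.7 − 17.71 = 56.99 dB.
diesel generator: 94.1 − 20·log₁₀(31.2/2.8) = 94.1 − 20.94 = 73.16 dB.
compressor: 84.9 − 20·log₁₀(12.4/2.8) = 84.9 − 12.93 = 71.97 dB.
ultrasonic cleaner: 77.8 − 20·log₁₀(21.4/2.8) = 77.8 − 17.67 = 60.13 dB.
Σ 10^(L/10) = 3.799e+07 → L_total = 10·log₁₀(3.799e+07) = 75.80 dB.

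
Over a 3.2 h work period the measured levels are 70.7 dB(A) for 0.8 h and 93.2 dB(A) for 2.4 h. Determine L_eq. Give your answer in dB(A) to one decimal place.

92.0 dB(A)

L_eq = 10·log₁₀[(1/T)·Σ tᵢ·10^(Lᵢ/10)] with T = 3.2 h.
Σ tᵢ·10^(Lᵢ/10) = 0.8·10^(70.7/10) + 2.4·10^(93.2/10) = 5.024e+09.
L_eq = 10·log₁₀(5.024e+09/3.2) = 91.96 dB(A).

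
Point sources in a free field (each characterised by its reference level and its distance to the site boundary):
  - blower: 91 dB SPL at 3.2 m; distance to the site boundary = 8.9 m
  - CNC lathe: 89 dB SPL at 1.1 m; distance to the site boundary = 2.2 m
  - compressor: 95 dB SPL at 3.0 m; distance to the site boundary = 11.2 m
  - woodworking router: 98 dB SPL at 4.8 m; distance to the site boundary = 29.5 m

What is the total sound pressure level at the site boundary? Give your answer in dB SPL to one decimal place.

88.8 dB SPL

First find each source's level at the receiver (point-source: −20·log₁₀(r/r_ref)), then combine on an intensity basis.
blower: 91 − 20·log₁₀(8.9/3.2) = 91 − 8.88 = 82.12 dB SPL.
CNC lathe: 89 − 20·log₁₀(2.2/1.1) = 89 − 6.02 = 82.98 dB SPL.
compressor: 95 − 20·log₁₀(11.2/3.0) = 95 − 11.44 = 83.56 dB SPL.
woodworking router: 98 − 20·log₁₀(29.5/4.8) = 98 − 15.77 = 82.23 dB SPL.
Σ 10^(L/10) = 7.553e+08 → L_total = 10·log₁₀(7.553e+08) = 88.78 dB SPL.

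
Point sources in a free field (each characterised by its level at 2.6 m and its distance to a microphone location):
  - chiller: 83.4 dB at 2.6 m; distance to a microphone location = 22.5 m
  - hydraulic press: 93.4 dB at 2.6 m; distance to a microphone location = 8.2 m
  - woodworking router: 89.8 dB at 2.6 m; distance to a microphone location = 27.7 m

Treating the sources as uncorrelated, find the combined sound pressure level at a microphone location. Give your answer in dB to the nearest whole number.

84 dB

First find each source's level at the receiver (point-source: −20·log₁₀(r/r_ref)), then combine on an intensity basis.
chiller: 83.4 − 20·log₁₀(22.5/2.6) = 83.4 − 18.74 = 64.66 dB.
hydraulic press: 93.4 − 20·log₁₀(8.2/2.6) = 93.4 − 9.98 = 83.42 dB.
woodworking router: 89.8 − 20·log₁₀(27.7/2.6) = 89.8 − 20.55 = 69.25 dB.
Σ 10^(L/10) = 2.313e+08 → L_total = 10·log₁₀(2.313e+08) = 83.64 dB.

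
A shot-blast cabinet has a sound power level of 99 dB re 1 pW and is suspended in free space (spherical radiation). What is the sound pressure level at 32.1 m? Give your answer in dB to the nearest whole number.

58 dB

L_p = L_w − 10·log₁₀(4π·r²) with r = 32.1 m.
4π·r² = 1.295e+04 m², 10·log₁₀ of that is 41.122 dB.
L_p = 99 − 41.122 = 57.88 dB.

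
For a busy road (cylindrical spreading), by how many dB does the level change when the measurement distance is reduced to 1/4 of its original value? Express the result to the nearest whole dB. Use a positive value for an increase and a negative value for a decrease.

Line-source spreading: ΔL = −10·log₁₀(r₂/r₁).
ΔL = −10·log₁₀(0.25) = +6.02 dB.

+6 dB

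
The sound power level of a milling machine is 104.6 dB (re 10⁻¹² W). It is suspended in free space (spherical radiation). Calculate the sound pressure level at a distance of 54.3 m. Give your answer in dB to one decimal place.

The power spreads over a sphere of area 4π·r², so L_p = L_w − 10·log₁₀(4π·r²).
4π·r² = 3.705e+04 m², 10·log₁₀ of that is 45.688 dB.
L_p = 104.6 − 45.688 = 58.91 dB.

58.9 dB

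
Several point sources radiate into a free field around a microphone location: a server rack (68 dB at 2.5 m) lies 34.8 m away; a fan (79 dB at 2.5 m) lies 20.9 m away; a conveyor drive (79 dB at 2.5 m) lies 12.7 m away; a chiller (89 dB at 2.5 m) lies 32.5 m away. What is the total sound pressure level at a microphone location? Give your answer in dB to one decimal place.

First find each source's level at the receiver (point-source: −20·log₁₀(r/r_ref)), then combine on an intensity basis.
server rack: 68 − 20·log₁₀(34.8/2.5) = 68 − 22.87 = 45.13 dB.
fan: 79 − 20·log₁₀(20.9/2.5) = 79 − 18.44 = 60.56 dB.
conveyor drive: 79 − 20·log₁₀(12.7/2.5) = 79 − 14.12 = 64.88 dB.
chiller: 89 − 20·log₁₀(32.5/2.5) = 89 − 22.28 = 66.72 dB.
Σ 10^(L/10) = 8.947e+06 → L_total = 10·log₁₀(8.947e+06) = 69.52 dB.

69.5 dB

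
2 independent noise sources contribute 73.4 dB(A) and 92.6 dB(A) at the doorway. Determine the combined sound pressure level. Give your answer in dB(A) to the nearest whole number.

93 dB(A)

Incoherent sources combine by intensity addition: L_total = 10·log₁₀(Σ 10^(L_i/10)).
Σ 10^(L/10) = 10^(73.4/10) + 10^(92.6/10) = 1.842e+09.
L_total = 10·log₁₀(1.842e+09) = 92.65 dB(A).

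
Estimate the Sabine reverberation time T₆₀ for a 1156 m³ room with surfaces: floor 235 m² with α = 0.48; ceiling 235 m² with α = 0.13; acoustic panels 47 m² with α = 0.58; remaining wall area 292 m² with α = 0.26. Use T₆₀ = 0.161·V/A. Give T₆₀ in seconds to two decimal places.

A = Σ Sᵢαᵢ = 235·0.48 + 235·0.13 + 47·0.58 + 292·0.26 = 246.53 m².
T₆₀ = 0.161 × 1156 / 246.53 = 0.755 s.

0.75 s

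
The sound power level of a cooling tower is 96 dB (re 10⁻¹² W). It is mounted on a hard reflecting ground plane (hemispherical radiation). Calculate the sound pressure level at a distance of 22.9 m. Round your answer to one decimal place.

60.8 dB

The power spreads over a hemisphere of area 2π·r², so L_p = L_w − 10·log₁₀(2π·r²).
2π·r² = 3295 m², 10·log₁₀ of that is 35.179 dB.
L_p = 96 − 35.179 = 60.82 dB.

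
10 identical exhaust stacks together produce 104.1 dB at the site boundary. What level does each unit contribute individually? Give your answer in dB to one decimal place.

94.1 dB

Dividing the total intensity by 10 lowers the level by 10·log₁₀ 10 = 10.000 dB: L₁ = 104.1 − 10.000.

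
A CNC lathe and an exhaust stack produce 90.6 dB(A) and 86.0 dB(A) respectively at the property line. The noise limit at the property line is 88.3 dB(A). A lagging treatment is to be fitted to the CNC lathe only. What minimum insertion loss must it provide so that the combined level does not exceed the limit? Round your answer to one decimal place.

6.2 dB

Everything except the CNC lathe sums to 10^(86.0/10) = 3.981e+08 in linear terms, 86.00 dB(A).
The limit corresponds to 10^(88.3/10) = 6.761e+08; subtracting the fixed part leaves 2.780e+08 for the CNC lathe, i.e. 84.44 dB(A).
Required insertion loss = 90.6 − 84.44 = 6.16 dB.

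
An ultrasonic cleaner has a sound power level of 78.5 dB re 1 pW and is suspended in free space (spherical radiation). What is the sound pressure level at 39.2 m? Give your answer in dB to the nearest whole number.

36 dB

L_p = L_w − 10·log₁₀(4π·r²) with r = 39.2 m.
4π·r² = 1.931e+04 m², 10·log₁₀ of that is 42.858 dB.
L_p = 78.5 − 42.858 = 35.64 dB.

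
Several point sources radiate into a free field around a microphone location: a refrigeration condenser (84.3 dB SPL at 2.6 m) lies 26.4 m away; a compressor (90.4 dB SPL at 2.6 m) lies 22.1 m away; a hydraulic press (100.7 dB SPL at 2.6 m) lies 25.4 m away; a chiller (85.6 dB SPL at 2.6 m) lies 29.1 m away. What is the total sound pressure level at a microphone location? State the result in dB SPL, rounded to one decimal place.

81.6 dB SPL

First find each source's level at the receiver (point-source: −20·log₁₀(r/r_ref)), then combine on an intensity basis.
refrigeration condenser: 84.3 − 20·log₁₀(26.4/2.6) = 84.3 − 20.13 = 64.17 dB SPL.
compressor: 90.4 − 20·log₁₀(22.1/2.6) = 90.4 − 18.59 = 71.81 dB SPL.
hydraulic press: 100.7 − 20·log₁₀(25.4/2.6) = 100.7 − 19.80 = 80.90 dB SPL.
chiller: 85.6 − 20·log₁₀(29.1/2.6) = 85.6 − 20.98 = 64.62 dB SPL.
Σ 10^(L/10) = 1.438e+08 → L_total = 10·log₁₀(1.438e+08) = 81.58 dB SPL.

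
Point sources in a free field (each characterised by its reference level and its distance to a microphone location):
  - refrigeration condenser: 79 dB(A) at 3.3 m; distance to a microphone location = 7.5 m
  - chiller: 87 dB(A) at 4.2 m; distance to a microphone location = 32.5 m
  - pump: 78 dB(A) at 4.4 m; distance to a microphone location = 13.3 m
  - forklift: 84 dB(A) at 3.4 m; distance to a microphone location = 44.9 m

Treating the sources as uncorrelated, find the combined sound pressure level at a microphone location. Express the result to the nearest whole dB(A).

Propagate each source to the receiver with L = L_ref − 20·log₁₀(r/r_ref), then add intensities.
refrigeration condenser: 79 − 20·log₁₀(7.5/3.3) = 79 − 7.13 = 71.87 dB(A).
chiller: 87 − 20·log₁₀(32.5/4.2) = 87 − 17.77 = 69.23 dB(A).
pump: 78 − 20·log₁₀(13.3/4.4) = 78 − 9.61 = 68.39 dB(A).
forklift: 84 − 20·log₁₀(44.9/3.4) = 84 − 22.42 = 61.58 dB(A).
Σ 10^(L/10) = 3.209e+07 → L_total = 10·log₁₀(3.209e+07) = 75.06 dB(A).

75 dB(A)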